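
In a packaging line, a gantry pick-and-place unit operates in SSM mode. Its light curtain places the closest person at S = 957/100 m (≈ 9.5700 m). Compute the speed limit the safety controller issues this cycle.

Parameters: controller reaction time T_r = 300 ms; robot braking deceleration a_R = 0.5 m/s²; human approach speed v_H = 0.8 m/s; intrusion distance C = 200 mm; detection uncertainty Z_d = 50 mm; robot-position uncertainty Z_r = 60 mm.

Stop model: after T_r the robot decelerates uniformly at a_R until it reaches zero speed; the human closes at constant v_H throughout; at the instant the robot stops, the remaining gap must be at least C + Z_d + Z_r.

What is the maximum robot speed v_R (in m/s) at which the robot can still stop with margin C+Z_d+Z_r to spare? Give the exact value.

v_R_max = 11/5 m/s = 2.2000 m/s

quadratic (1)·v² + (19/10)·v + (-451/50) = 0
  disc = (19/10)² − 4·(1)·(-451/50) = 3969/100 ; √disc = 63/10
  v_R = (−(19/10) + 63/10) / (2·(1)) = 11/5 m/s
check:
T_s = v_R/a_R = (11/5)/(1/2) = 4.4000 s
robot covers v_R·T_r = 2.2000·0.3000 = 0.6600 m before braking
robot under decel: 2.2000²/(2·0.5000) = 4.8400 m
person approaches 0.8000·(0.3000+4.4000) = 3.7600 m
C+Z_d+Z_r = 0.2000+0.0500+0.0600 = 0.3100 m
sum ≈ 0.6600+4.8400+3.7600+0.3100 ≈ 9.5700 m = S ✓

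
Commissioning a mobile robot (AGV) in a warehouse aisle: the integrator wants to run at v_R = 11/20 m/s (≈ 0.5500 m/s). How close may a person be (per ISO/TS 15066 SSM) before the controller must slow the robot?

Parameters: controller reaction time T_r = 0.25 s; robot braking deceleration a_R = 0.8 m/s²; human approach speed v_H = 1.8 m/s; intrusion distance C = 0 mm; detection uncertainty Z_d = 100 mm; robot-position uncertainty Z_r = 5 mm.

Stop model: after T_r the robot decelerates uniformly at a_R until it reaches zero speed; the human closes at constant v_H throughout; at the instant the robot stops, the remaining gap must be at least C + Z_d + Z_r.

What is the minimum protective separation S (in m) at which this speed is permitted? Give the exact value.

S_min = 6781/3200 m = 2.1191 m

braking lasts T_s = (11/20)/(4/5) = 0.6875 s
reaction-phase robot travel = 0.5500·0.2500 = 0.1375 m
robot under decel: 0.5500²/(2·0.8000) = 0.1891 m
human over T_r+T_s: 1.8000·(0.2500+0.6875) = 1.6875 m
margins: 0.0000+0.1000+0.0050 = 0.1050 m
S_min ≈ 0.1375+0.1891+1.6875+0.1050  ⇒  S_min = 6781/3200 m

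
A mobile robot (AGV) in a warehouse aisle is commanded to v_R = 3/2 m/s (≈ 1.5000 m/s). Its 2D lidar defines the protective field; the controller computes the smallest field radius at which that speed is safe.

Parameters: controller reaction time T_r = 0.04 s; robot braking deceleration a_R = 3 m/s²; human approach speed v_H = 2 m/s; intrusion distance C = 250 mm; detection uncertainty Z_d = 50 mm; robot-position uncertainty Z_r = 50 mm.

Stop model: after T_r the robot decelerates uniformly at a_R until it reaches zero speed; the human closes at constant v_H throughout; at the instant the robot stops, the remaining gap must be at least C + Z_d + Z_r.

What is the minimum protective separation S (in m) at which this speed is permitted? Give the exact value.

S_min = 373/200 m = 1.8650 m

braking lasts T_s = (3/2)/3 = 0.5000 s
reaction-phase robot travel = 1.5000·0.0400 = 0.0600 m
braking distance = 1.5000²/(2·3.0000) = 0.3750 m
human over T_r+T_s: 2.0000·(0.0400+0.5000) = 1.0800 m
residual clearance needed = 0.2500+0.0500+0.0500 = 0.3500 m
S_min ≈ 0.0600+0.3750+1.0800+0.3500  ⇒  S_min = 373/200 m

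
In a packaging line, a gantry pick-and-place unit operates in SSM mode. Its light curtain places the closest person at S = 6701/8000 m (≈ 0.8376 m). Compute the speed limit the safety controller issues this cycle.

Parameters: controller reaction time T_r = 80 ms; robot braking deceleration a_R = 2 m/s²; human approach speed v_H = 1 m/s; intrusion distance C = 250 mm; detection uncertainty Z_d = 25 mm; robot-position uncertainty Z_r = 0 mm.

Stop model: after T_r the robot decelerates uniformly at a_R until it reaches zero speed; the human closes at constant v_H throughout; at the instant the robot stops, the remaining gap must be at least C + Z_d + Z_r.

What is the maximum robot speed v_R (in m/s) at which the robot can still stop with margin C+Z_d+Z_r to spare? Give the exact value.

v_R_max = 13/20 m/s = 0.6500 m/s

quadratic (1/4)·v² + (29/50)·v + (-3861/8000) = 0
  disc = (29/50)² − 4·(1/4)·(-3861/8000) = 32761/40000 ; √disc = 181/200
  v_R = (−(29/50) + 181/200) / (2·(1/4)) = 13/20 m/s
check:
stop time T_s = (13/20)/2 = 0.3250 s
reaction-phase robot travel = 0.6500·0.0800 = 0.0520 m
robot covers 0.6500·0.3250 − ½·2.0000·0.3250² = 0.1056 m while stopping
person approaches 1.0000·(0.0800+0.3250) = 0.4050 m
C+Z_d+Z_r = 0.2500+0.0250+0.0000 = 0.2750 m
sum ≈ 0.0520+0.1056+0.4050+0.2750 ≈ 0.8376 m = S ✓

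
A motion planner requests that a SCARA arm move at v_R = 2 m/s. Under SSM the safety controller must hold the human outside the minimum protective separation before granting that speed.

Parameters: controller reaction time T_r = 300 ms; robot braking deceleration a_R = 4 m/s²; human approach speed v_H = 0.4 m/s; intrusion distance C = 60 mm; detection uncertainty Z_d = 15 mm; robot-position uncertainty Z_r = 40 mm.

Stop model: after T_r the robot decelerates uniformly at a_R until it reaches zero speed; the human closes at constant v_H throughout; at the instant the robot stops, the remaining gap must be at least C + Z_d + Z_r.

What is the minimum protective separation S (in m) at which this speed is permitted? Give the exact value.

T_s = v_R/a_R = 2/4 = 0.5000 s
robot covers v_R·T_r = 2.0000·0.3000 = 0.6000 m before braking
robot under decel: 2.0000²/(2·4.0000) = 0.5000 m
human closes 0.4000·0.8000 = 0.3200 m
margins: 0.0600+0.0150+0.0400 = 0.1150 m
S_min ≈ 0.6000+0.5000+0.3200+0.1150  ⇒  S_min = 307/200 m

S_min = 307/200 m = 1.5350 m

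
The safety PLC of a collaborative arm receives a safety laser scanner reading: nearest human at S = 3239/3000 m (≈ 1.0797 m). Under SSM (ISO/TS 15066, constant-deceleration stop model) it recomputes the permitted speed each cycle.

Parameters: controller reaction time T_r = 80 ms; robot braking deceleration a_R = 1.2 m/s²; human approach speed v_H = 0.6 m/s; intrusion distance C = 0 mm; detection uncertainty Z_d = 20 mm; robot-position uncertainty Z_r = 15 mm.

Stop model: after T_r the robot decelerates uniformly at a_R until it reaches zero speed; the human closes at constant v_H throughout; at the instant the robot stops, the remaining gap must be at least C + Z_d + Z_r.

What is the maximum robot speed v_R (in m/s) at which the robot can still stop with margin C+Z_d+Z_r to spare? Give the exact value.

quadratic (5/12)·v² + (29/50)·v + (-299/300) = 0
  disc = (29/50)² − 4·(5/12)·(-299/300) = 11236/5625 ; √disc = 106/75
  v_R = (−(29/50) + 106/75) / (2·(5/12)) = 1 m/s
check:
stop time T_s = 1/(6/5) = 0.8333 s
robot in T_r: 1.0000·0.0800 = 0.0800 m
robot under decel: 1.0000²/(2·1.2000) = 0.4167 m
person approaches 0.6000·(0.0800+0.8333) = 0.5480 m
residual clearance needed = 0.0000+0.0200+0.0150 = 0.0350 m
sum ≈ 0.0800+0.4167+0.5480+0.0350 ≈ 1.0797 m = S ✓

v_R_max = 1 m/s = 1.0000 m/s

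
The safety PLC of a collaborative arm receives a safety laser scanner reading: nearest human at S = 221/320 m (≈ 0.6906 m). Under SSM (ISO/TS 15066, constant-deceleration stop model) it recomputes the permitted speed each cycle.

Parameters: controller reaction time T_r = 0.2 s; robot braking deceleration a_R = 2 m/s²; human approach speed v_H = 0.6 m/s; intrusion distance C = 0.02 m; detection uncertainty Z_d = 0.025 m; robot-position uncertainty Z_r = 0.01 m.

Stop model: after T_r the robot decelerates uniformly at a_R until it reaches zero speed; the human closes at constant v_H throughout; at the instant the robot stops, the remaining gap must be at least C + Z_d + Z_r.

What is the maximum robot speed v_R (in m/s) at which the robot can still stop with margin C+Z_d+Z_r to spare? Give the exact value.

v_R_max = 3/4 m/s = 0.7500 m/s

at the boundary: (1/4)·v² + (1/2)·v + (-33/64) = 0
  disc = (1/2)² − 4·(1/4)·(-33/64) = 49/64 ; √disc = 7/8
  v_R = (−(1/2) + 7/8) / (2·(1/4)) = 3/4 m/s
check:
stop time T_s = (3/4)/2 = 0.3750 s
robot in T_r: 0.7500·0.2000 = 0.1500 m
robot covers 0.7500·0.3750 − ½·2.0000·0.3750² = 0.1406 m while stopping
person approaches 0.6000·(0.2000+0.3750) = 0.3450 m
margins: 0.0200+0.0250+0.0100 = 0.0550 m
sum ≈ 0.1500+0.1406+0.3450+0.0550 ≈ 0.6906 m = S ✓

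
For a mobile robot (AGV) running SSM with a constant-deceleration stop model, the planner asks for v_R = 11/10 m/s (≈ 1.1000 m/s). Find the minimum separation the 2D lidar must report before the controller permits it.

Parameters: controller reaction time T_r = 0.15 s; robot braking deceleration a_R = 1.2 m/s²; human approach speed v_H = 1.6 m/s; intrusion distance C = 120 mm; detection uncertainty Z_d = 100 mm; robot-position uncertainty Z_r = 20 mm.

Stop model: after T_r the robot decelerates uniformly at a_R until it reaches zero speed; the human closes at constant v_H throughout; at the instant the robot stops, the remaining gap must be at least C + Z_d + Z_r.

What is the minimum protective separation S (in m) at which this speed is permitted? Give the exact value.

stop time T_s = (11/10)/(6/5) = 0.9167 s
robot covers v_R·T_r = 1.1000·0.1500 = 0.1650 m before braking
robot covers 1.1000·0.9167 − ½·1.2000·0.9167² = 0.5042 m while stopping
human closes 1.6000·1.0667 = 1.7067 m
margins: 0.1200+0.1000+0.0200 = 0.2400 m
S_min ≈ 0.1650+0.5042+1.7067+0.2400  ⇒  S_min = 3139/1200 m

S_min = 3139/1200 m = 2.6158 m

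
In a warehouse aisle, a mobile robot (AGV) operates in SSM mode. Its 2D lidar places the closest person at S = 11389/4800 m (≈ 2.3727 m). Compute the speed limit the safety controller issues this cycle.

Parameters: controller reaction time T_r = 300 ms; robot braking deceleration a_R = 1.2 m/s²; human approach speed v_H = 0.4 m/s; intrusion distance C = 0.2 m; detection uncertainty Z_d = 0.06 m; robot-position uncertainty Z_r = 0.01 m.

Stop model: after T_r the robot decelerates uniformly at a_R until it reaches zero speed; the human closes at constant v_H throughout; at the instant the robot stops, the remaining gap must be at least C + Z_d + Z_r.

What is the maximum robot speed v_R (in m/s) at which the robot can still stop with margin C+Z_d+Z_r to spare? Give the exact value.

collect terms ⇒ (5/12)·v_R² + (19/30)·v_R + (-9517/4800) = 0
  disc = (19/30)² − 4·(5/12)·(-9517/4800) = 5929/1600 ; √disc = 77/40
  v_R = (−(19/30) + 77/40) / (2·(5/12)) = 31/20 m/s
check:
stop time T_s = (31/20)/(6/5) = 1.2917 s
robot covers v_R·T_r = 1.5500·0.3000 = 0.4650 m before braking
robot under decel: 1.5500²/(2·1.2000) = 1.0010 m
person approaches 0.4000·(0.3000+1.2917) = 0.6367 m
residual clearance needed = 0.2000+0.0600+0.0100 = 0.2700 m
sum ≈ 0.4650+1.0010+0.6367+0.2700 ≈ 2.3727 m = S ✓

v_R_max = 31/20 m/s = 1.5500 m/s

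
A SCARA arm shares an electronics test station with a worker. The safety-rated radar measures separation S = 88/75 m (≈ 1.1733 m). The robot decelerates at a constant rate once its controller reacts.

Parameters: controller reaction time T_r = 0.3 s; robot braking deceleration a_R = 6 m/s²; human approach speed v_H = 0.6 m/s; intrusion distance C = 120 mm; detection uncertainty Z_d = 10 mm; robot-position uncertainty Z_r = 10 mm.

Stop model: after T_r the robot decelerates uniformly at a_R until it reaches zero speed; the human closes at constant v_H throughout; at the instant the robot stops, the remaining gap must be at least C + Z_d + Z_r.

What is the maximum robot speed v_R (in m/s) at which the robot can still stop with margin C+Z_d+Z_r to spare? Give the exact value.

v_R_max = 8/5 m/s = 1.6000 m/s

quadratic (1/12)·v² + (2/5)·v + (-64/75) = 0
  disc = (2/5)² − 4·(1/12)·(-64/75) = 4/9 ; √disc = 2/3
  v_R = (−(2/5) + 2/3) / (2·(1/12)) = 8/5 m/s
check:
T_s = v_R/a_R = (8/5)/6 = 0.2667 s
robot covers v_R·T_r = 1.6000·0.3000 = 0.4800 m before braking
robot covers 1.6000·0.2667 − ½·6.0000·0.2667² = 0.2133 m while stopping
human over T_r+T_s: 0.6000·(0.3000+0.2667) = 0.3400 m
residual clearance needed = 0.1200+0.0100+0.0100 = 0.1400 m
sum ≈ 0.4800+0.2133+0.3400+0.1400 ≈ 1.1733 m = S ✓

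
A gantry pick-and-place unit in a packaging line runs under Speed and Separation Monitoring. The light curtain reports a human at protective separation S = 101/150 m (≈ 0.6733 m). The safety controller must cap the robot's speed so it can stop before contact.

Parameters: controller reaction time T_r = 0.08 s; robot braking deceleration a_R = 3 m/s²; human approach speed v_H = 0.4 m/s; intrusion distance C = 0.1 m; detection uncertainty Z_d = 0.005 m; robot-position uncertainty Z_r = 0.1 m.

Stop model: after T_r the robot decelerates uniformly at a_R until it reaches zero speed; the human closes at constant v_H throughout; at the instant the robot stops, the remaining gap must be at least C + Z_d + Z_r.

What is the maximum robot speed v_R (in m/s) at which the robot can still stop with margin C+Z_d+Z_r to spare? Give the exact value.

v_R_max = 11/10 m/s = 1.1000 m/s

quadratic (1/6)·v² + (16/75)·v + (-1309/3000) = 0
  disc = (16/75)² − 4·(1/6)·(-1309/3000) = 841/2500 ; √disc = 29/50
  v_R = (−(16/75) + 29/50) / (2·(1/6)) = 11/10 m/s
check:
stop time T_s = (11/10)/3 = 0.3667 s
robot in T_r: 1.1000·0.0800 = 0.0880 m
robot under decel: 1.1000²/(2·3.0000) = 0.2017 m
person approaches 0.4000·(0.0800+0.3667) = 0.1787 m
margins: 0.1000+0.0050+0.1000 = 0.2050 m
sum ≈ 0.0880+0.2017+0.1787+0.2050 ≈ 0.6733 m = S ✓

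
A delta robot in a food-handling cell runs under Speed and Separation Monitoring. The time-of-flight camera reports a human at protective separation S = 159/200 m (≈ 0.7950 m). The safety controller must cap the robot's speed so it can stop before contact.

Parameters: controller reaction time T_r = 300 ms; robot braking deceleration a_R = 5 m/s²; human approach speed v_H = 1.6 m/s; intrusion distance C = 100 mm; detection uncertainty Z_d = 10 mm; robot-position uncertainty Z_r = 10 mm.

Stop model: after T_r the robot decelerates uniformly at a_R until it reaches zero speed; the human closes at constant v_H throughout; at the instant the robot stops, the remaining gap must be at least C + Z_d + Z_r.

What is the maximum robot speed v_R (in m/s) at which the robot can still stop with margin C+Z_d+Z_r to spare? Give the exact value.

quadratic (1/10)·v² + (31/50)·v + (-39/200) = 0
  disc = (31/50)² − 4·(1/10)·(-39/200) = 289/625 ; √disc = 17/25
  v_R = (−(31/50) + 17/25) / (2·(1/10)) = 3/10 m/s
check:
braking lasts T_s = (3/10)/5 = 0.0600 s
robot covers v_R·T_r = 0.3000·0.3000 = 0.0900 m before braking
robot covers 0.3000·0.0600 − ½·5.0000·0.0600² = 0.0090 m while stopping
human closes 1.6000·0.3600 = 0.5760 m
C+Z_d+Z_r = 0.1000+0.0100+0.0100 = 0.1200 m
sum ≈ 0.0900+0.0090+0.5760+0.1200 ≈ 0.7950 m = S ✓

v_R_max = 3/10 m/s = 0.3000 m/s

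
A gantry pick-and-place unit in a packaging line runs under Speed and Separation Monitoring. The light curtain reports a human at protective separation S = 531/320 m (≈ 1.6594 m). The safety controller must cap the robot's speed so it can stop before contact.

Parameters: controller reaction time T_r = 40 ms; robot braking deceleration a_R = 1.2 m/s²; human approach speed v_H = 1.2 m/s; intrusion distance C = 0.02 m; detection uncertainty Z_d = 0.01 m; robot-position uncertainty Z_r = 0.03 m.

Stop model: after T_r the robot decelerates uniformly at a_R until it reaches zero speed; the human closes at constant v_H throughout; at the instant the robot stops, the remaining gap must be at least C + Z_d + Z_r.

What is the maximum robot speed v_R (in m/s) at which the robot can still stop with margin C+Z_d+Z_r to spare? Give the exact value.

v_R_max = 21/20 m/s = 1.0500 m/s

quadratic (5/12)·v² + (26/25)·v + (-12411/8000) = 0
  disc = (26/25)² − 4·(5/12)·(-12411/8000) = 146689/40000 ; √disc = 383/200
  v_R = (−(26/25) + 383/200) / (2·(5/12)) = 21/20 m/s
check:
T_s = v_R/a_R = (21/20)/(6/5) = 0.8750 s
reaction-phase robot travel = 1.0500·0.0400 = 0.0420 m
robot covers 1.0500·0.8750 − ½·1.2000·0.8750² = 0.4594 m while stopping
human closes 1.2000·0.9150 = 1.0980 m
residual clearance needed = 0.0200+0.0100+0.0300 = 0.0600 m
sum ≈ 0.0420+0.4594+1.0980+0.0600 ≈ 1.6594 m = S ✓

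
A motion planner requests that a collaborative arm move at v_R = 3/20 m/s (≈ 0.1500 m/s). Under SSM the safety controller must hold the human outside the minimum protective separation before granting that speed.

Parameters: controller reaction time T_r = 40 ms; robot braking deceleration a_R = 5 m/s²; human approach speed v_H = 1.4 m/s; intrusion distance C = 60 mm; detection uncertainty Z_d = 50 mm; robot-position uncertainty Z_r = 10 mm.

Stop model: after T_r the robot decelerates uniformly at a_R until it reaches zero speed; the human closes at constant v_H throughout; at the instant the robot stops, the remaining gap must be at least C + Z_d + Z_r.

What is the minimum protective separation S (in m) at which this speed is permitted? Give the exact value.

S_min = 181/800 m = 0.2263 m

T_s = v_R/a_R = (3/20)/5 = 0.0300 s
reaction-phase robot travel = 0.1500·0.0400 = 0.0060 m
braking distance = 0.1500²/(2·5.0000) = 0.0022 m
human over T_r+T_s: 1.4000·(0.0400+0.0300) = 0.0980 m
margins: 0.0600+0.0500+0.0100 = 0.1200 m
S_min ≈ 0.0060+0.0022+0.0980+0.1200  ⇒  S_min = 181/800 m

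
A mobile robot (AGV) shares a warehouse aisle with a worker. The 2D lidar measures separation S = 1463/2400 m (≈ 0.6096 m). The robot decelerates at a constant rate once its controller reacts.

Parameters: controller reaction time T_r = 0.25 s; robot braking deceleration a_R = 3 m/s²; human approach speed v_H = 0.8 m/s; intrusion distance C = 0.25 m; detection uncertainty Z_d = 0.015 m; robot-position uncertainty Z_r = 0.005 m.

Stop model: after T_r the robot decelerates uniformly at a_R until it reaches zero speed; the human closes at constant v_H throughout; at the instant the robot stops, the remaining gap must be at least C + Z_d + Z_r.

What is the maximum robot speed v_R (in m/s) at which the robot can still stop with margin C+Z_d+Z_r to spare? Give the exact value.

v_R_max = 1/4 m/s = 0.2500 m/s

collect terms ⇒ (1/6)·v_R² + (31/60)·v_R + (-67/480) = 0
  disc = (31/60)² − 4·(1/6)·(-67/480) = 9/25 ; √disc = 3/5
  v_R = (−(31/60) + 3/5) / (2·(1/6)) = 1/4 m/s
check:
stop time T_s = (1/4)/3 = 0.0833 s
robot in T_r: 0.2500·0.2500 = 0.0625 m
robot covers 0.2500·0.0833 − ½·3.0000·0.0833² = 0.0104 m while stopping
human over T_r+T_s: 0.8000·(0.2500+0.0833) = 0.2667 m
C+Z_d+Z_r = 0.2500+0.0150+0.0050 = 0.2700 m
sum ≈ 0.0625+0.0104+0.2667+0.2700 ≈ 0.6096 m = S ✓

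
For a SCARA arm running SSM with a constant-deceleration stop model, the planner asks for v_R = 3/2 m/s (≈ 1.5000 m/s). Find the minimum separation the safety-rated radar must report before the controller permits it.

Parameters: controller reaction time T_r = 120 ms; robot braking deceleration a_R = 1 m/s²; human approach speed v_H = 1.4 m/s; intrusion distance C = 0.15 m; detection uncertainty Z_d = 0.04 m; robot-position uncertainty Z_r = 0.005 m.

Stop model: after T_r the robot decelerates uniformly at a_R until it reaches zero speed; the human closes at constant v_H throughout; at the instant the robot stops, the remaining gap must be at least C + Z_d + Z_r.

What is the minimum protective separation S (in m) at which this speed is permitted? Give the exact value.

braking lasts T_s = (3/2)/1 = 1.5000 s
robot in T_r: 1.5000·0.1200 = 0.1800 m
braking distance = 1.5000²/(2·1.0000) = 1.1250 m
human closes 1.4000·1.6200 = 2.2680 m
margins: 0.1500+0.0400+0.0050 = 0.1950 m
S_min ≈ 0.1800+1.1250+2.2680+0.1950  ⇒  S_min = 471/125 m

S_min = 471/125 m = 3.7680 m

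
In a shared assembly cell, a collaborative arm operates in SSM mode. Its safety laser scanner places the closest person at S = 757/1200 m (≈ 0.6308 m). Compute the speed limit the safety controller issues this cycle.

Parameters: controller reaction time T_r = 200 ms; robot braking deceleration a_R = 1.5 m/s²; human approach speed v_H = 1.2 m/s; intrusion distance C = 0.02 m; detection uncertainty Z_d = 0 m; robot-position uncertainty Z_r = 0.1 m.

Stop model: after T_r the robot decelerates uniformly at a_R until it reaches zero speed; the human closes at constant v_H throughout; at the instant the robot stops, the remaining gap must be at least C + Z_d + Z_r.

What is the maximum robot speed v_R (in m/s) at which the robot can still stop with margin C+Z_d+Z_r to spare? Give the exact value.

collect terms ⇒ (1/3)·v_R² + (1)·v_R + (-13/48) = 0
  disc = (1)² − 4·(1/3)·(-13/48) = 49/36 ; √disc = 7/6
  v_R = (−(1) + 7/6) / (2·(1/3)) = 1/4 m/s
check:
stop time T_s = (1/4)/(3/2) = 0.1667 s
robot covers v_R·T_r = 0.2500·0.2000 = 0.0500 m before braking
braking distance = 0.2500²/(2·1.5000) = 0.0208 m
human over T_r+T_s: 1.2000·(0.2000+0.1667) = 0.4400 m
margins: 0.0200+0.0000+0.1000 = 0.1200 m
sum ≈ 0.0500+0.0208+0.4400+0.1200 ≈ 0.6308 m = S ✓

v_R_max = 1/4 m/s = 0.2500 m/s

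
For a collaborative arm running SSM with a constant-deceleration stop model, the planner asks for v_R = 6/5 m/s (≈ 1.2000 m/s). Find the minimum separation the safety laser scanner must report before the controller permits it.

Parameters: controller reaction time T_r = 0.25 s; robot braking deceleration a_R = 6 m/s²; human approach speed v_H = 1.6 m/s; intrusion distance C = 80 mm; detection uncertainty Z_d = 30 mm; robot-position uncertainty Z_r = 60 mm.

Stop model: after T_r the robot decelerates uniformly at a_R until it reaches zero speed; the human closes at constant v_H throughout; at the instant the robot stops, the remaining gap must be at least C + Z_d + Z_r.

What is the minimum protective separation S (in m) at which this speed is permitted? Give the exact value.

braking lasts T_s = (6/5)/6 = 0.2000 s
robot covers v_R·T_r = 1.2000·0.2500 = 0.3000 m before braking
robot covers 1.2000·0.2000 − ½·6.0000·0.2000² = 0.1200 m while stopping
human closes 1.6000·0.4500 = 0.7200 m
C+Z_d+Z_r = 0.0800+0.0300+0.0600 = 0.1700 m
S_min ≈ 0.3000+0.1200+0.7200+0.1700  ⇒  S_min = 131/100 m

S_min = 131/100 m = 1.3100 m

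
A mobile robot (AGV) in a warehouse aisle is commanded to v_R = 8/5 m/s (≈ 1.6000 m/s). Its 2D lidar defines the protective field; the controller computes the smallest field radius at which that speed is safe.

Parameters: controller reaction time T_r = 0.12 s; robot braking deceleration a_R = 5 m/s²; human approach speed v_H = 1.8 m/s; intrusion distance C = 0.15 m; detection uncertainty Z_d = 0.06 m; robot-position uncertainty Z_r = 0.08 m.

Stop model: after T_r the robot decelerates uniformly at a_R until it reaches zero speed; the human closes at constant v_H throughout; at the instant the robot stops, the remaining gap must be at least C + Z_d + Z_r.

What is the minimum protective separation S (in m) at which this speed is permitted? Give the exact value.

S_min = 153/100 m = 1.5300 m

T_s = v_R/a_R = (8/5)/5 = 0.3200 s
robot in T_r: 1.6000·0.1200 = 0.1920 m
braking distance = 1.6000²/(2·5.0000) = 0.2560 m
human closes 1.8000·0.4400 = 0.7920 m
C+Z_d+Z_r = 0.1500+0.0600+0.0800 = 0.2900 m
S_min ≈ 0.1920+0.2560+0.7920+0.2900  ⇒  S_min = 153/100 m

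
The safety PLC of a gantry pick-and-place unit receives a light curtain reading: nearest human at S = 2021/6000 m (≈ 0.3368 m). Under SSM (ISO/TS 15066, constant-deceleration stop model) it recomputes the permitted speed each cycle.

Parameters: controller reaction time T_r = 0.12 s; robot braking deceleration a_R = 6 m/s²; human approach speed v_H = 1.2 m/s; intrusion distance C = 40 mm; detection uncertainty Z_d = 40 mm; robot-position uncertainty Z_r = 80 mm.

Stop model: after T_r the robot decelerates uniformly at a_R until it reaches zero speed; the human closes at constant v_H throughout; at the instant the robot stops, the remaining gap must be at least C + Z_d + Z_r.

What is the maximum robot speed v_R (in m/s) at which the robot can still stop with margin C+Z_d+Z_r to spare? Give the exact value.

collect terms ⇒ (1/12)·v_R² + (8/25)·v_R + (-197/6000) = 0
  disc = (8/25)² − 4·(1/12)·(-197/6000) = 10201/90000 ; √disc = 101/300
  v_R = (−(8/25) + 101/300) / (2·(1/12)) = 1/10 m/s
check:
T_s = v_R/a_R = (1/10)/6 = 0.0167 s
robot covers v_R·T_r = 0.1000·0.1200 = 0.0120 m before braking
braking distance = 0.1000²/(2·6.0000) = 0.0008 m
person approaches 1.2000·(0.1200+0.0167) = 0.1640 m
margins: 0.0400+0.0400+0.0800 = 0.1600 m
sum ≈ 0.0120+0.0008+0.1640+0.1600 ≈ 0.3368 m = S ✓

v_R_max = 1/10 m/s = 0.1000 m/s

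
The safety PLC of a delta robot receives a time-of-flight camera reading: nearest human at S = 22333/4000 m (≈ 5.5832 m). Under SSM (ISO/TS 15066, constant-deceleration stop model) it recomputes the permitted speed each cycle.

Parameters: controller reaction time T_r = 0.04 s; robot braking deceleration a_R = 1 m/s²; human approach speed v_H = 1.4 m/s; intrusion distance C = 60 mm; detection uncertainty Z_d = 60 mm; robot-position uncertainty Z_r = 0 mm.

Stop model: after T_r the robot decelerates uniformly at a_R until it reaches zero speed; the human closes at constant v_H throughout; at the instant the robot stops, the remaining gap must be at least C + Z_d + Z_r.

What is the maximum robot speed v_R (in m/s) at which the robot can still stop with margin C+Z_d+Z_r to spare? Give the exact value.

collect terms ⇒ (1/2)·v_R² + (36/25)·v_R + (-21629/4000) = 0
  disc = (36/25)² − 4·(1/2)·(-21629/4000) = 128881/10000 ; √disc = 359/100
  v_R = (−(36/25) + 359/100) / (2·(1/2)) = 43/20 m/s
check:
T_s = v_R/a_R = (43/20)/1 = 2.1500 s
robot in T_r: 2.1500·0.0400 = 0.0860 m
robot covers 2.1500·2.1500 − ½·1.0000·2.1500² = 2.3112 m while stopping
human closes 1.4000·2.1900 = 3.0660 m
residual clearance needed = 0.0600+0.0600+0.0000 = 0.1200 m
sum ≈ 0.0860+2.3112+3.0660+0.1200 ≈ 5.5832 m = S ✓

v_R_max = 43/20 m/s = 2.1500 m/s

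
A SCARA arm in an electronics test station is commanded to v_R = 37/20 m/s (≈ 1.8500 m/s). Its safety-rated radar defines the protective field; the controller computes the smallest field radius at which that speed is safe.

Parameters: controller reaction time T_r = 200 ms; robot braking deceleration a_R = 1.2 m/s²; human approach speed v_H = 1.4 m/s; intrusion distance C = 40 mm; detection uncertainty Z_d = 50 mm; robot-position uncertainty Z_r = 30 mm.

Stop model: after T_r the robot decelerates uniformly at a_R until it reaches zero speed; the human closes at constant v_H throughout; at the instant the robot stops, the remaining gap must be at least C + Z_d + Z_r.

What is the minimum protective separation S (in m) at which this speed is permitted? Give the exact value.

T_s = v_R/a_R = (37/20)/(6/5) = 1.5417 s
robot in T_r: 1.8500·0.2000 = 0.3700 m
robot covers 1.8500·1.5417 − ½·1.2000·1.5417² = 1.4260 m while stopping
human closes 1.4000·1.7417 = 2.4383 m
margins: 0.0400+0.0500+0.0300 = 0.1200 m
S_min ≈ 0.3700+1.4260+2.4383+0.1200  ⇒  S_min = 6967/1600 m

S_min = 6967/1600 m = 4.3544 m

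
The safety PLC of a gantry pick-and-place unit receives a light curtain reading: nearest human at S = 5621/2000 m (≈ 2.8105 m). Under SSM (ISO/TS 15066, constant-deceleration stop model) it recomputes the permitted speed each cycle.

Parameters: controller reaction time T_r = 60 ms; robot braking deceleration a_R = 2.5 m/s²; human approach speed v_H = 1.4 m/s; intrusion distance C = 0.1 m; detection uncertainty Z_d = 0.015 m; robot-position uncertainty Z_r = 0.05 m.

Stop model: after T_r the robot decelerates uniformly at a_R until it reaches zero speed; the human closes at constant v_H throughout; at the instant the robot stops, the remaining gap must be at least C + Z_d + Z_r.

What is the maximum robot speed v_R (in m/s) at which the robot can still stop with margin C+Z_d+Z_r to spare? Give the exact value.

v_R_max = 47/20 m/s = 2.3500 m/s

quadratic (1/5)·v² + (31/50)·v + (-5123/2000) = 0
  disc = (31/50)² − 4·(1/5)·(-5123/2000) = 1521/625 ; √disc = 39/25
  v_R = (−(31/50) + 39/25) / (2·(1/5)) = 47/20 m/s
check:
braking lasts T_s = (47/20)/(5/2) = 0.9400 s
robot covers v_R·T_r = 2.3500·0.0600 = 0.1410 m before braking
robot under decel: 2.3500²/(2·2.5000) = 1.1045 m
human closes 1.4000·1.0000 = 1.4000 m
C+Z_d+Z_r = 0.1000+0.0150+0.0500 = 0.1650 m
sum ≈ 0.1410+1.1045+1.4000+0.1650 ≈ 2.8105 m = S ✓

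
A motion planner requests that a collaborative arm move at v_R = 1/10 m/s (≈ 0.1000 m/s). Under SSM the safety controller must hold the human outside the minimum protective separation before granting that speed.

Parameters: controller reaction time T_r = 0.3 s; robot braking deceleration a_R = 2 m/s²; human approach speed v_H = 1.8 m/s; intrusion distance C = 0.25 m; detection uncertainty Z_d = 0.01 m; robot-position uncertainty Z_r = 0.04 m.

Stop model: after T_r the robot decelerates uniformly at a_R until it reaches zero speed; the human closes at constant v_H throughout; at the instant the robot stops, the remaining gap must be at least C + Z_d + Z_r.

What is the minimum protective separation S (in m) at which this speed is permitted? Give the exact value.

S_min = 77/80 m = 0.9625 m

stop time T_s = (1/10)/2 = 0.0500 s
reaction-phase robot travel = 0.1000·0.3000 = 0.0300 m
robot under decel: 0.1000²/(2·2.0000) = 0.0025 m
person approaches 1.8000·(0.3000+0.0500) = 0.6300 m
C+Z_d+Z_r = 0.2500+0.0100+0.0400 = 0.3000 m
S_min ≈ 0.0300+0.0025+0.6300+0.3000  ⇒  S_min = 77/80 m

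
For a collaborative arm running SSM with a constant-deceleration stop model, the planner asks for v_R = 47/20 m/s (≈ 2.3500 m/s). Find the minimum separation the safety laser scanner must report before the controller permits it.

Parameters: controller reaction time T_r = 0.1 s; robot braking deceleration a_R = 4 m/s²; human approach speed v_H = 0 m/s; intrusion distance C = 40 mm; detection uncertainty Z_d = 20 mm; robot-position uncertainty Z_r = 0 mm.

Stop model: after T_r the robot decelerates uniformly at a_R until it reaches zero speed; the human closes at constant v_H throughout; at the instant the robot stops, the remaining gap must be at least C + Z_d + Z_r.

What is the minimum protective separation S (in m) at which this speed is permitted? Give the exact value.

T_s = v_R/a_R = (47/20)/4 = 0.5875 s
robot in T_r: 2.3500·0.1000 = 0.2350 m
braking distance = 2.3500²/(2·4.0000) = 0.6903 m
human over T_r+T_s: 0.0000·(0.1000+0.5875) = 0.0000 m
residual clearance needed = 0.0400+0.0200+0.0000 = 0.0600 m
S_min ≈ 0.2350+0.6903+0.0000+0.0600  ⇒  S_min = 3153/3200 m

S_min = 3153/3200 m = 0.9853 m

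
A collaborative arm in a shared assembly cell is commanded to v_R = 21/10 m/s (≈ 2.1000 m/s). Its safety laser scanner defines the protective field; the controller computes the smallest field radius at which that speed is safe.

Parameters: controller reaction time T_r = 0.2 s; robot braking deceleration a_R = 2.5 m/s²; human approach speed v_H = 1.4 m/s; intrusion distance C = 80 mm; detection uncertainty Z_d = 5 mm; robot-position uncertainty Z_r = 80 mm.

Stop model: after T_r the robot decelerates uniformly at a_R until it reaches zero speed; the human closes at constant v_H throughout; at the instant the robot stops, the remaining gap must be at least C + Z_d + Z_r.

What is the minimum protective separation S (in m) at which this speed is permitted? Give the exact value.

S_min = 2923/1000 m = 2.9230 m

braking lasts T_s = (21/10)/(5/2) = 0.8400 s
robot covers v_R·T_r = 2.1000·0.2000 = 0.4200 m before braking
robot under decel: 2.1000²/(2·2.5000) = 0.8820 m
human closes 1.4000·1.0400 = 1.4560 m
C+Z_d+Z_r = 0.0800+0.0050+0.0800 = 0.1650 m
S_min ≈ 0.4200+0.8820+1.4560+0.1650  ⇒  S_min = 2923/1000 m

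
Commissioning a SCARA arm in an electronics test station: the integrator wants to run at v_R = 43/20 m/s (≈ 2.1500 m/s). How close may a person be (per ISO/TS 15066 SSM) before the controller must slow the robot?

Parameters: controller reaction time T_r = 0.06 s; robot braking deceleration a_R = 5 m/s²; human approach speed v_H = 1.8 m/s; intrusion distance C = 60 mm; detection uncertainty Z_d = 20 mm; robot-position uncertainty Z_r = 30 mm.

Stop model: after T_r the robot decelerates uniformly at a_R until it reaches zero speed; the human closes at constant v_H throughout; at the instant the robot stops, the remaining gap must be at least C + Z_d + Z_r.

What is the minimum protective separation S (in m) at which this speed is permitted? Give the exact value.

stop time T_s = (43/20)/5 = 0.4300 s
robot covers v_R·T_r = 2.1500·0.0600 = 0.1290 m before braking
robot covers 2.1500·0.4300 − ½·5.0000·0.4300² = 0.4622 m while stopping
human closes 1.8000·0.4900 = 0.8820 m
margins: 0.0600+0.0200+0.0300 = 0.1100 m
S_min ≈ 0.1290+0.4622+0.8820+0.1100  ⇒  S_min = 6333/4000 m

S_min = 6333/4000 m = 1.5833 m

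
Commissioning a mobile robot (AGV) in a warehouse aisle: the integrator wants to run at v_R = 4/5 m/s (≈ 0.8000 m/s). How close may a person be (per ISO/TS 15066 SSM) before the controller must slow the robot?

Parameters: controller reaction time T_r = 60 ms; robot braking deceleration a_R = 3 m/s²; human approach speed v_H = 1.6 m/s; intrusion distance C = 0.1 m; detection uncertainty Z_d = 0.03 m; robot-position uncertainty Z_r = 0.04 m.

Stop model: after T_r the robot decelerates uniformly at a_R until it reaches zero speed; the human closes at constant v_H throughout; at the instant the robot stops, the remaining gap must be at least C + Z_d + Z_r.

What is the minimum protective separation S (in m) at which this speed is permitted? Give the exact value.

stop time T_s = (4/5)/3 = 0.2667 s
robot covers v_R·T_r = 0.8000·0.0600 = 0.0480 m before braking
robot under decel: 0.8000²/(2·3.0000) = 0.1067 m
human over T_r+T_s: 1.6000·(0.0600+0.2667) = 0.5227 m
margins: 0.1000+0.0300+0.0400 = 0.1700 m
S_min ≈ 0.0480+0.1067+0.5227+0.1700  ⇒  S_min = 1271/1500 m

S_min = 1271/1500 m = 0.8473 m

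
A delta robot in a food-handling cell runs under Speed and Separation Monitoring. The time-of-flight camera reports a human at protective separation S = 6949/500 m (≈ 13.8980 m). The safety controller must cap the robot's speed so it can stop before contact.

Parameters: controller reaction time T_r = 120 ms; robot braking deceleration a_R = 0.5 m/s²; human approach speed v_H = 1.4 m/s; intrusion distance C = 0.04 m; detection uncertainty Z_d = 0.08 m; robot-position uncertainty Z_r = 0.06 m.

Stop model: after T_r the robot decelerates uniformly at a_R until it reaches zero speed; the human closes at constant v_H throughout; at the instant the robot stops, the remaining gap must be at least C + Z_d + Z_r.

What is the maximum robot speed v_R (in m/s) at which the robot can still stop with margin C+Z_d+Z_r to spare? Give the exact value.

v_R_max = 5/2 m/s = 2.5000 m/s

collect terms ⇒ (1)·v_R² + (73/25)·v_R + (-271/20) = 0
  disc = (73/25)² − 4·(1)·(-271/20) = 39204/625 ; √disc = 198/25
  v_R = (−(73/25) + 198/25) / (2·(1)) = 5/2 m/s
check:
stop time T_s = (5/2)/(1/2) = 5.0000 s
reaction-phase robot travel = 2.5000·0.1200 = 0.3000 m
robot covers 2.5000·5.0000 − ½·0.5000·5.0000² = 6.2500 m while stopping
human over T_r+T_s: 1.4000·(0.1200+5.0000) = 7.1680 m
residual clearance needed = 0.0400+0.0800+0.0600 = 0.1800 m
sum ≈ 0.3000+6.2500+7.1680+0.1800 ≈ 13.8980 m = S ✓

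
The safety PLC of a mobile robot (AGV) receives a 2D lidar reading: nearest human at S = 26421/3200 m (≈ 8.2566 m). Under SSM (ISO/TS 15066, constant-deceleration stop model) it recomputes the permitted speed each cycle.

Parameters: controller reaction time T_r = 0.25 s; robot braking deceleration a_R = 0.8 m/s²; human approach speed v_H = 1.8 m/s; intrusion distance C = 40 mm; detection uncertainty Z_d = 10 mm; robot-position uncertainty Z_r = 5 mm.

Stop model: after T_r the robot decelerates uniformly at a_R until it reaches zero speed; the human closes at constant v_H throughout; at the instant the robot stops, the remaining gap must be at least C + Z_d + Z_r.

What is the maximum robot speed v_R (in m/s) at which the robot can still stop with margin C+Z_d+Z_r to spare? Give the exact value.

v_R_max = 41/20 m/s = 2.0500 m/s

at the boundary: (5/8)·v² + (5/2)·v + (-4961/640) = 0
  disc = (5/2)² − 4·(5/8)·(-4961/640) = 6561/256 ; √disc = 81/16
  v_R = (−(5/2) + 81/16) / (2·(5/8)) = 41/20 m/s
check:
braking lasts T_s = (41/20)/(4/5) = 2.5625 s
robot in T_r: 2.0500·0.2500 = 0.5125 m
braking distance = 2.0500²/(2·0.8000) = 2.6266 m
human over T_r+T_s: 1.8000·(0.2500+2.5625) = 5.0625 m
margins: 0.0400+0.0100+0.0050 = 0.0550 m
sum ≈ 0.5125+2.6266+5.0625+0.0550 ≈ 8.2566 m = S ✓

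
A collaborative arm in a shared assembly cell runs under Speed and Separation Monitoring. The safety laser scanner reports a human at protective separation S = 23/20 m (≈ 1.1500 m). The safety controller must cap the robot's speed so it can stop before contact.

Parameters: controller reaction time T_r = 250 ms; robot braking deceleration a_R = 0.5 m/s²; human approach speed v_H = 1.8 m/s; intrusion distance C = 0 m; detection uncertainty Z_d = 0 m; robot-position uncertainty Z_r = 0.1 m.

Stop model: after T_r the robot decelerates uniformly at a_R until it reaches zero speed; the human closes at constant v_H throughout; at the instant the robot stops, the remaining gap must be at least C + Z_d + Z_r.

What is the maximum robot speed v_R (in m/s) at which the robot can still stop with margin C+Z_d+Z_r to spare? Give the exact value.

v_R_max = 3/20 m/s = 0.1500 m/s

at the boundary: (1)·v² + (77/20)·v + (-3/5) = 0
  disc = (77/20)² − 4·(1)·(-3/5) = 6889/400 ; √disc = 83/20
  v_R = (−(77/20) + 83/20) / (2·(1)) = 3/20 m/s
check:
braking lasts T_s = (3/20)/(1/2) = 0.3000 s
reaction-phase robot travel = 0.1500·0.2500 = 0.0375 m
braking distance = 0.1500²/(2·0.5000) = 0.0225 m
person approaches 1.8000·(0.2500+0.3000) = 0.9900 m
margins: 0.0000+0.0000+0.1000 = 0.1000 m
sum ≈ 0.0375+0.0225+0.9900+0.1000 ≈ 1.1500 m = S ✓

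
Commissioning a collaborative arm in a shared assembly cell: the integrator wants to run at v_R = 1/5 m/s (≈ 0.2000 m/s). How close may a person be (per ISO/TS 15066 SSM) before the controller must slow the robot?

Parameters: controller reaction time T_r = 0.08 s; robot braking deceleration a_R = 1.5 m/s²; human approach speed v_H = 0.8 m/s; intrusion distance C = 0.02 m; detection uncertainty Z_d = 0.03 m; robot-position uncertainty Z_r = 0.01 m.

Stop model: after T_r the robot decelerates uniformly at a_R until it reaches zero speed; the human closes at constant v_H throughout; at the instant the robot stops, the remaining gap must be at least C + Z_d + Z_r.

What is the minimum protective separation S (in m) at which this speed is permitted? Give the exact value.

stop time T_s = (1/5)/(3/2) = 0.1333 s
robot in T_r: 0.2000·0.0800 = 0.0160 m
robot under decel: 0.2000²/(2·1.5000) = 0.0133 m
person approaches 0.8000·(0.0800+0.1333) = 0.1707 m
residual clearance needed = 0.0200+0.0300+0.0100 = 0.0600 m
S_min ≈ 0.0160+0.0133+0.1707+0.0600  ⇒  S_min = 13/50 m

S_min = 13/50 m = 0.2600 m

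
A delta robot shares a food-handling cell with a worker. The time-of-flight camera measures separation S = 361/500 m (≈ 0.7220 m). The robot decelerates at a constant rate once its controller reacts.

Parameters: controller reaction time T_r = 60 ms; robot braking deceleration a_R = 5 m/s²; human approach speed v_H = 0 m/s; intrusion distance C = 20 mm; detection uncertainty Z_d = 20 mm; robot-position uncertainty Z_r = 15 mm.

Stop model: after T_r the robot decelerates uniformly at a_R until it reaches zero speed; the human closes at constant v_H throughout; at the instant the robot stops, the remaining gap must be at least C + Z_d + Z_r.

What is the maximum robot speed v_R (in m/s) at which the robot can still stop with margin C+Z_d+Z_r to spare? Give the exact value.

v_R_max = 23/10 m/s = 2.3000 m/s

collect terms ⇒ (1/10)·v_R² + (3/50)·v_R + (-667/1000) = 0
  disc = (3/50)² − 4·(1/10)·(-667/1000) = 169/625 ; √disc = 13/25
  v_R = (−(3/50) + 13/25) / (2·(1/10)) = 23/10 m/s
check:
stop time T_s = (23/10)/5 = 0.4600 s
robot covers v_R·T_r = 2.3000·0.0600 = 0.1380 m before braking
robot under decel: 2.3000²/(2·5.0000) = 0.5290 m
human closes 0.0000·0.5200 = 0.0000 m
margins: 0.0200+0.0200+0.0150 = 0.0550 m
sum ≈ 0.1380+0.5290+0.0000+0.0550 ≈ 0.7220 m = S ✓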